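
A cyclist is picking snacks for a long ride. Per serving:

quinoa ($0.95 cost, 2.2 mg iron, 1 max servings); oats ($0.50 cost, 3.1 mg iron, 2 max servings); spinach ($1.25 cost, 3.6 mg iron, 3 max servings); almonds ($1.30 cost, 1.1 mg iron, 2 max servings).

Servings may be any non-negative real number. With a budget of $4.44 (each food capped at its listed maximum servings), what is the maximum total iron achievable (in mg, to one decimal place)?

Iron per dollar: oats 6.2, spinach 2.88, quinoa 2.316, almonds 0.8462.
Take 2 servings of oats: spends $1.00, +6.2 mg iron (running total 6.2 mg).
Take 2.752 servings of spinach: spends $3.44, +9.9 mg iron (running total 16.1 mg).
Filling greedily by iron-per-dollar is optimal for one linear limit, giving 16.1 mg.

16.1 mg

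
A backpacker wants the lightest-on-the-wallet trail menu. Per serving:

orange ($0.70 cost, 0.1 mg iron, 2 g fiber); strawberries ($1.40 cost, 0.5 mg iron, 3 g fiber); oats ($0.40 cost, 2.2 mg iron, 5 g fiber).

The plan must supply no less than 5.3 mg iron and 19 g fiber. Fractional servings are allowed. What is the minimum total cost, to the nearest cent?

This is a tiny linear program; its minimum lies at a vertex of the feasible set. List the vertices and price them.
orange only: max(5.3/0.1, 19/2) = 53 servings → $37.10.
strawberries only: max(5.3/0.5, 19/3) = 10.6 servings → $14.84.
oats only: max(5.3/2.2, 19/5) = 3.8 servings → $1.52.
orange + strawberries: intersection lies outside the first quadrant.
orange + oats with both tight: 3.923 servings and 2.231 servings → $3.64.
strawberries + oats with both tight: 3.732 servings and 1.561 servings → $5.85.
Cheapest feasible corner: $1.52.

$1.52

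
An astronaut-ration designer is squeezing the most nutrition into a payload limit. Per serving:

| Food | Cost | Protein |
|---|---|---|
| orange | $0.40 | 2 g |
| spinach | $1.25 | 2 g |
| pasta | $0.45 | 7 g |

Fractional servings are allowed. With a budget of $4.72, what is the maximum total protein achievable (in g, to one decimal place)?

Protein per dollar: pasta 15.56, orange 5, spinach 1.6.
With no serving limits, spend the whole cost allowance on pasta: $4.72 / $0.45 × 7 g = 73.4 g.

73.4 g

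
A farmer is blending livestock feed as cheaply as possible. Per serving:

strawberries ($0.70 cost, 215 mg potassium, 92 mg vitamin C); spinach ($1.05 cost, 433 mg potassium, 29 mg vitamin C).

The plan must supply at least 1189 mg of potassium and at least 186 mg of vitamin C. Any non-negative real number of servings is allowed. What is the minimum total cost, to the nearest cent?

$3.13

For a min-cost LP with two ≥-constraints, a basic feasible solution has at most two positive variables.
strawberries only: max(1189/215, 186/92) = 5.53 servings → $3.87.
spinach only: max(1189/433, 186/29) = 6.414 servings → $6.73.
strawberries + spinach with both tight: 1.371 servings and 2.065 servings → $3.13.
So the least-cost plan costs $3.13.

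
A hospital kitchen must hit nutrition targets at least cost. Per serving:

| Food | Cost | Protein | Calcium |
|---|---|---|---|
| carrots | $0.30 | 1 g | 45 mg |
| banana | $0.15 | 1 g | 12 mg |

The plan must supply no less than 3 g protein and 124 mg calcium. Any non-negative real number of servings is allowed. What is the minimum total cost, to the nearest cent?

$0.85

Compare the cost at each extreme point of the feasible region.
carrots only: max(3/1, 124/45) = 3 servings → $0.90.
banana only: max(3/1, 124/12) = 10.33 servings → $1.55.
carrots + banana with both tight: 2.667 servings and 0.3333 servings → $0.85.
Cheapest feasible corner: $0.85.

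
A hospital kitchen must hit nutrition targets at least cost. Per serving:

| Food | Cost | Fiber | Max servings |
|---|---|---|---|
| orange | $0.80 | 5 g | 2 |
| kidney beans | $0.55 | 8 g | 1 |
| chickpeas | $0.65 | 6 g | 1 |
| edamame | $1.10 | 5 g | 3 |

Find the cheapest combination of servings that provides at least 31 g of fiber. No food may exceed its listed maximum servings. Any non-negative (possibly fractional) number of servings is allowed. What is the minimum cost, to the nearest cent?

$4.34

Cost per g of fiber: kidney beans $0.0688, chickpeas $0.1083, orange $0.1600, edamame $0.2200.
Take 1 serving of kidney beans: +8.0 g fiber for $0.55 (total $0.55, still need 23.0 g).
Take 1 serving of chickpeas: +6.0 g fiber for $0.65 (total $1.20, still need 17.0 g).
Take 2 servings of orange: +10.0 g fiber for $1.60 (total $2.80, still need 7.0 g).
Take 1.4 servings of edamame: +7.0 g fiber for $1.54 (total $4.34, still need 0.0 g).
Filling from the cheapest source first is optimal under one linear minimum: $4.34.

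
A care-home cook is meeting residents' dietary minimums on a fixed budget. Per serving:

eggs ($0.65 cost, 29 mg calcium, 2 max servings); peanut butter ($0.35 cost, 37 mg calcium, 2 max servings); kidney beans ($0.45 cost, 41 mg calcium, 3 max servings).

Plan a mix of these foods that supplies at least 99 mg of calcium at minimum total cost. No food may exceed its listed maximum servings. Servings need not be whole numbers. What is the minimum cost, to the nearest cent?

$0.97

Cost per mg of calcium: peanut butter $0.0095, kidney beans $0.0110, eggs $0.0224.
Take 2 servings of peanut butter: +74.0 mg calcium for $0.70 (total $0.70, still need 25.0 mg).
Take 0.6098 servings of kidney beans: +25.0 mg calcium for $0.27 (total $0.97, still need 0.0 mg).
Filling from the cheapest source first is optimal under one linear minimum: $0.97.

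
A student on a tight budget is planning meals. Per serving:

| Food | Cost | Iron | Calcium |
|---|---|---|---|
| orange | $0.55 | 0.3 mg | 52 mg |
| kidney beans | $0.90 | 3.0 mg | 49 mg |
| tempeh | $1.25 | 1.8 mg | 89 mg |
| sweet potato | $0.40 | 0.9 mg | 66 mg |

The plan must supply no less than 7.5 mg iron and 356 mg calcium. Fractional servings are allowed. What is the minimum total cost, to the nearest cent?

$2.84

For a min-cost LP with two ≥-constraints, a basic feasible solution has at most two positive variables.
orange only: max(7.5/0.3, 356/52) = 25 servings → $13.75.
kidney beans only: max(7.5/3.0, 356/49) = 7.265 servings → $6.54.
tempeh only: max(7.5/1.8, 356/89) = 4.167 servings → $5.21.
sweet potato only: max(7.5/0.9, 356/66) = 8.333 servings → $3.33.
orange + kidney beans with both tight: 4.958 servings and 2.004 servings → $4.53.
orange + tempeh with both targets exact would need a negative amount; discard.
orange + sweet potato: intersection lies outside the first quadrant.
kidney beans + tempeh with both tight: 0.1493 servings and 3.918 servings → $5.03.
kidney beans + sweet potato with both tight: 1.135 servings and 4.552 servings → $2.84.
tempeh + sweet potato: the both-tight solution has a negative serving — not a feasible corner.
So the least-cost plan costs $2.84.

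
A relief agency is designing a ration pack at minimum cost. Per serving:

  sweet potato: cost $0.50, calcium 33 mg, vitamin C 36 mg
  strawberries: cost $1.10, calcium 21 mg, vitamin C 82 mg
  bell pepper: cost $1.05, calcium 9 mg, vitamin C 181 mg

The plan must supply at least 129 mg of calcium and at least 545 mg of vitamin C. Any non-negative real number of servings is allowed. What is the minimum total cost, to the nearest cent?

This is a tiny linear program; its minimum lies at a vertex of the feasible set. List the vertices and price them.
sweet potato only: max(129/33, 545/36) = 15.14 servings → $7.57.
strawberries only: max(129/21, 545/82) = 6.646 servings → $7.31.
bell pepper only: max(129/9, 545/181) = 14.33 servings → $15.05.
sweet potato + strawberries: intersection lies outside the first quadrant.
sweet potato + bell pepper with both tight: 3.265 servings and 2.362 servings → $4.11.
strawberries + bell pepper with both tight: 6.022 servings and 0.2831 servings → $6.92.
The minimum over all feasible corners is $4.11.

$4.11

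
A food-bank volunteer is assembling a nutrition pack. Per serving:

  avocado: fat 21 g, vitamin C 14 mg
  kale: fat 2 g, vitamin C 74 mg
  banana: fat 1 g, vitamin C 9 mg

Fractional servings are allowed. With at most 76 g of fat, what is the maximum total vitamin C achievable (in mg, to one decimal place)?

Vitamin C per g fat: kale 37, banana 9, avocado 0.6667.
With no serving limits, spend the whole fat allowance on kale: 76 g / 2 g × 74 mg = 2812.0 mg.

2812.0 mg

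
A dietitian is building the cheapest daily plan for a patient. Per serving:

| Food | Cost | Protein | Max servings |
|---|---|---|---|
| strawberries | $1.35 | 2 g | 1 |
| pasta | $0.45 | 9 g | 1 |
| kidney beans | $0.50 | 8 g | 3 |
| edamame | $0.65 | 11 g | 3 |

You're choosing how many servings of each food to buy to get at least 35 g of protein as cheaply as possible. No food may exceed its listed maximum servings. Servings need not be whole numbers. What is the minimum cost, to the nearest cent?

$1.99

Cost per g of protein: pasta $0.0500, edamame $0.0591, kidney beans $0.0625, strawberries $0.6750.
Take 1 serving of pasta: +9.0 g protein for $0.45 (total $0.45, still need 26.0 g).
Take 2.364 servings of edamame: +26.0 g protein for $1.54 (total $1.99, still need 0.0 g).
Greedy by cheapest-per-g is optimal for a single linear constraint, so the minimum cost is $1.99.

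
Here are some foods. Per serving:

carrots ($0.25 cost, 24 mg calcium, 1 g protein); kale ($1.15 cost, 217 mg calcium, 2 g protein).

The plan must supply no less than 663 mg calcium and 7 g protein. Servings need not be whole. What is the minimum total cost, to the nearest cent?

At the optimum either one food covers both requirements or two foods hit both targets exactly; no other combination can be cheaper.
carrots only: max(663/24, 7/1) = 27.62 servings → $6.91.
kale only: max(663/217, 7/2) = 3.5 servings → $4.03.
carrots + kale with both tight: 1.142 servings and 2.929 servings → $3.65.
The minimum over all feasible corners is $3.65.

$3.65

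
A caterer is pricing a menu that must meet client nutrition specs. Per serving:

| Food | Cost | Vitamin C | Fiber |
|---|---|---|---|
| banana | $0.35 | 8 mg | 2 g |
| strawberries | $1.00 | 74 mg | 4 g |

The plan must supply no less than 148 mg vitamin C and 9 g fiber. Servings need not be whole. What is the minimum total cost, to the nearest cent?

For a min-cost LP with two ≥-constraints, a basic feasible solution has at most two positive variables.
banana only: max(148/8, 9/2) = 18.5 servings → $6.47.
strawberries only: max(148/74, 9/4) = 2.25 servings → $2.25.
banana + strawberries with both tight: 0.6379 servings and 1.931 servings → $2.15.
So the least-cost plan costs $2.15.

$2.15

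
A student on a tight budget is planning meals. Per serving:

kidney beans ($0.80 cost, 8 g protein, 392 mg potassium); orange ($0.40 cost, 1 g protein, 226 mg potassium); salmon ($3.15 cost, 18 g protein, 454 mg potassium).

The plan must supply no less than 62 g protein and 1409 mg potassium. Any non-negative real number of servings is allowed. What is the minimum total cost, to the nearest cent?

At the optimum either one food covers both requirements or two foods hit both targets exactly; no other combination can be cheaper.
kidney beans only: max(62/8, 1409/392) = 7.75 servings → $6.20.
orange only: max(62/1, 1409/226) = 62 servings → $24.80.
salmon only: max(62/18, 1409/454) = 3.444 servings → $10.85.
kidney beans + orange: the both-tight solution has a negative serving — not a feasible corner.
kidney beans + salmon with both targets exact would need a negative amount; discard.
orange + salmon: intersection lies outside the first quadrant.
The minimum over all feasible corners is $6.20.

$6.20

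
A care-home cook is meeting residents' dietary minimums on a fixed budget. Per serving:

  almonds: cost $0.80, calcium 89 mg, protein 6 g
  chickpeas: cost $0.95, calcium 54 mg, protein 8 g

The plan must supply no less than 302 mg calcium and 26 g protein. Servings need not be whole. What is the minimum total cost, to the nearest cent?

almonds only: max(302/89, 26/6) = 4.333 servings → $3.47.
chickpeas only: max(302/54, 26/8) = 5.593 servings → $5.31.
almonds + chickpeas with both tight: 2.608 servings and 1.294 servings → $3.32.
Cheapest feasible corner: $3.32.

$3.32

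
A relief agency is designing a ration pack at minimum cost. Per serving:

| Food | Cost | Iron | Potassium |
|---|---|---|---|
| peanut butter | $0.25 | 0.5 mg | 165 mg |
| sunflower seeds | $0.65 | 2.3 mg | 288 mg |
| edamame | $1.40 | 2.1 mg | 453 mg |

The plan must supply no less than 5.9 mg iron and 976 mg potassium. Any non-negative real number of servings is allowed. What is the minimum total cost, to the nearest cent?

$1.92

For a min-cost LP with two ≥-constraints, a basic feasible solution has at most two positive variables.
peanut butter only: max(5.9/0.5, 976/165) = 11.8 servings → $2.95.
sunflower seeds only: max(5.9/2.3, 976/288) = 3.389 servings → $2.20.
edamame only: max(5.9/2.1, 976/453) = 2.81 servings → $3.93.
peanut butter + sunflower seeds with both tight: 2.317 servings and 2.062 servings → $1.92.
peanut butter + edamame: intersection lies outside the first quadrant.
sunflower seeds + edamame with both tight: 1.426 servings and 1.248 servings → $2.67.
So the least-cost plan costs $1.92.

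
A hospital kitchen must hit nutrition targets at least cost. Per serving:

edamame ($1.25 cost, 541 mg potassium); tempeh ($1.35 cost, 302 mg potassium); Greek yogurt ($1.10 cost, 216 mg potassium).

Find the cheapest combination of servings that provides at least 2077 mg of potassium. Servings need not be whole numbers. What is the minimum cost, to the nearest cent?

Cost per mg of potassium: edamame $0.0023, tempeh $0.0045, Greek yogurt $0.0051.
With no serving limits, use only edamame: 2077 mg / 541 mg = 3.839 servings × $1.25 = $4.80.

$4.80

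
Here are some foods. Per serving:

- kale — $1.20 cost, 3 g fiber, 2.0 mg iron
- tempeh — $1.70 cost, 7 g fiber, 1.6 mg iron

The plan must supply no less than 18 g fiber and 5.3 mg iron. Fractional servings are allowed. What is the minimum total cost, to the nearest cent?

$4.80

Compare the cost at each extreme point of the feasible region.
kale only: max(18/3, 5.3/2.0) = 6 servings → $7.20.
tempeh only: max(18/7, 5.3/1.6) = 3.312 servings → $5.63.
kale + tempeh with both tight: 0.9022 servings and 2.185 servings → $4.80.
Cheapest feasible corner: $4.80.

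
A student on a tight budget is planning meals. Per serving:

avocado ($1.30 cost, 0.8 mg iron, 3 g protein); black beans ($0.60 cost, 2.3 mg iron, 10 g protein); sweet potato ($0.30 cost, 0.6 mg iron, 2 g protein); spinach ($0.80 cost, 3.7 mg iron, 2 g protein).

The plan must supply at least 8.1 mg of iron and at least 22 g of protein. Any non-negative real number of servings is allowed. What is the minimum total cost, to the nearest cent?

This is a tiny linear program; its minimum lies at a vertex of the feasible set. List the vertices and price them.
avocado only: max(8.1/0.8, 22/3) = 10.12 servings → $13.16.
black beans only: max(8.1/2.3, 22/10) = 3.522 servings → $2.11.
sweet potato only: max(8.1/0.6, 22/2) = 13.5 servings → $4.05.
spinach only: max(8.1/3.7, 22/2) = 11 servings → $8.80.
avocado + black beans: intersection lies outside the first quadrant.
avocado + sweet potato: intersection lies outside the first quadrant.
avocado + spinach with both tight: 6.863 servings and 0.7053 servings → $9.49.
black beans + sweet potato: the both-tight solution has a negative serving — not a feasible corner.
black beans + spinach with both tight: 2.012 servings and 0.9383 servings → $1.96.
sweet potato + spinach with both tight: 10.52 servings and 0.4839 servings → $3.54.
So the least-cost plan costs $1.96.

$1.96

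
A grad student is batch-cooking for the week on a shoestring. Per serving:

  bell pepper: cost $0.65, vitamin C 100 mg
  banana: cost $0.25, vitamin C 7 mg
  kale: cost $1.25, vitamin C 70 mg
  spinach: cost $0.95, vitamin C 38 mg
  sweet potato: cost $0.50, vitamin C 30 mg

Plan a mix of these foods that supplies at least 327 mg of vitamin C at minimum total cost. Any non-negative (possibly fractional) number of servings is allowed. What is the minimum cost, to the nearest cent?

Cost per mg of vitamin C: bell pepper $0.0065, sweet potato $0.0167, kale $0.0179, spinach $0.0250, banana $0.0357.
With no serving limits, use only bell pepper: 327 mg / 100 mg = 3.27 servings × $0.65 = $2.13.

$2.13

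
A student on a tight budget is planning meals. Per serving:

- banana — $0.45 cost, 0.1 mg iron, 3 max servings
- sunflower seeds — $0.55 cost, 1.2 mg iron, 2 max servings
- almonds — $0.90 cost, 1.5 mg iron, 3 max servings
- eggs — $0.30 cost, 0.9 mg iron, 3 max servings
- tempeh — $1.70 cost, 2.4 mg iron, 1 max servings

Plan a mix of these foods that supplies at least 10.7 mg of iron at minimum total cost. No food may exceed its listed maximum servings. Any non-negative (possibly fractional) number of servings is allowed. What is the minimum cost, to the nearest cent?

$5.48

Cost per mg of iron: eggs $0.3333, sunflower seeds $0.4583, almonds $0.6000, tempeh $0.7083, banana $4.5000.
Take 3 servings of eggs: +2.7 mg iron for $0.90 (total $0.90, still need 8.0 mg).
Take 2 servings of sunflower seeds: +2.4 mg iron for $1.10 (total $2.00, still need 5.6 mg).
Take 3 servings of almonds: +4.5 mg iron for $2.70 (total $4.70, still need 1.1 mg).
Take 0.4583 servings of tempeh: +1.1 mg iron for $0.78 (total $5.48, still need 0.0 mg).
Greedy by cheapest-per-mg is optimal for a single linear constraint, so the minimum cost is $5.48.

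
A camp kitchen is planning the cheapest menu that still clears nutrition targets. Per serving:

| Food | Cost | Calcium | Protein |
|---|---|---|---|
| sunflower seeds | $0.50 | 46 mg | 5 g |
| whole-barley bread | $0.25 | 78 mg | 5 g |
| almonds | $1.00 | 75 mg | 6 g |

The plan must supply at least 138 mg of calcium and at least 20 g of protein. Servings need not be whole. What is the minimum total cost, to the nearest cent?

$1.00

Compare the cost at each extreme point of the feasible region.
sunflower seeds only: max(138/46, 20/5) = 4 servings → $2.00.
whole-barley bread only: max(138/78, 20/5) = 4 servings → $1.00.
almonds only: max(138/75, 20/6) = 3.333 servings → $3.33.
sunflower seeds + whole-barley bread: intersection lies outside the first quadrant.
sunflower seeds + almonds: the both-tight solution has a negative serving — not a feasible corner.
whole-barley bread + almonds with both targets exact would need a negative amount; discard.
Cheapest feasible corner: $1.00.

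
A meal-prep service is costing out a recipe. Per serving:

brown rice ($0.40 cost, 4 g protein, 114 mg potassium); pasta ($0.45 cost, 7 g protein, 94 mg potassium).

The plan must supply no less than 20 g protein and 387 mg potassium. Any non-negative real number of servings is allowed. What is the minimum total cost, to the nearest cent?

$1.57

The cheapest plan sits at a corner of the feasible region — with two constraints it uses at most two foods.
brown rice only: max(20/4, 387/114) = 5 servings → $2.00.
pasta only: max(20/7, 387/94) = 4.117 servings → $1.85.
brown rice + pasta with both tight: 1.964 servings and 1.735 servings → $1.57.
Cheapest feasible corner: $1.57.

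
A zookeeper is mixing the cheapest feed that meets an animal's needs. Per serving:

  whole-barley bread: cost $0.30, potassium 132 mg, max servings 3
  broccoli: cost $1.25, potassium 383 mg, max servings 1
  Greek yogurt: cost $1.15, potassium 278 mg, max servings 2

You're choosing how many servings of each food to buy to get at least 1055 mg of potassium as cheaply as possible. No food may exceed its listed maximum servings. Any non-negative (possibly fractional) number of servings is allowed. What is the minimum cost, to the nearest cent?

$3.29

Cost per mg of potassium: whole-barley bread $0.0023, broccoli $0.0033, Greek yogurt $0.0041.
Take 3 servings of whole-barley bread: +396.0 mg potassium for $0.90 (total $0.90, still need 659.0 mg).
Take 1 serving of broccoli: +383.0 mg potassium for $1.25 (total $2.15, still need 276.0 mg).
Take 0.9928 servings of Greek yogurt: +276.0 mg potassium for $1.14 (total $3.29, still need 0.0 mg).
Filling from the cheapest source first is optimal under one linear minimum: $3.29.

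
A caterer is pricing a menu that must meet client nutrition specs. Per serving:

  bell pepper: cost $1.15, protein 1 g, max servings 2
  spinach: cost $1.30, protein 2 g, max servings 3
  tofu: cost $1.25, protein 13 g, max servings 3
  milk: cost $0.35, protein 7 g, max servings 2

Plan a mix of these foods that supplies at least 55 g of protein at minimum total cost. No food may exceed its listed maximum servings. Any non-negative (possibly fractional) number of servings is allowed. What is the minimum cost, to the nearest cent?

Cost per g of protein: milk $0.0500, tofu $0.0962, spinach $0.6500, bell pepper $1.1500.
Take 2 servings of milk: +14.0 g protein for $0.70 (total $0.70, still need 41.0 g).
Take 3 servings of tofu: +39.0 g protein for $3.75 (total $4.45, still need 2.0 g).
Take 1 serving of spinach: +2.0 g protein for $1.30 (total $5.75, still need 0.0 g).
Filling from the cheapest source first is optimal under one linear minimum: $5.75.

$5.75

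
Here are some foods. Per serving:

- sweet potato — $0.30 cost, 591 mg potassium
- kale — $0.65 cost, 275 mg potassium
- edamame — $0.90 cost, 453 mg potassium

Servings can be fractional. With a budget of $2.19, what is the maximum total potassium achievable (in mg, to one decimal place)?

4314.3 mg

Potassium per dollar: sweet potato 1970, edamame 503.3, kale 423.1.
With no serving limits, spend the whole cost allowance on sweet potato: $2.19 / $0.30 × 591 mg = 4314.3 mg.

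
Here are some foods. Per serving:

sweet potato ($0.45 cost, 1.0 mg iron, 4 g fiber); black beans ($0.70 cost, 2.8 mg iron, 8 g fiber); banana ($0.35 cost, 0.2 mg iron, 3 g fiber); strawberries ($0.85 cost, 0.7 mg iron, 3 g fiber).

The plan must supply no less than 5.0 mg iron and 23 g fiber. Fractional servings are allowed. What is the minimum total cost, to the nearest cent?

Compare the cost at each extreme point of the feasible region.
sweet potato only: max(5.0/1.0, 23/4) = 5.75 servings → $2.59.
black beans only: max(5.0/2.8, 23/8) = 2.875 servings → $2.01.
banana only: max(5.0/0.2, 23/3) = 25 servings → $8.75.
strawberries only: max(5.0/0.7, 23/3) = 7.667 servings → $6.52.
sweet potato + black beans: intersection lies outside the first quadrant.
sweet potato + banana with both tight: 4.727 servings and 1.364 servings → $2.60.
sweet potato + strawberries with both targets exact would need a negative amount; discard.
black beans + banana with both tight: 1.529 servings and 3.588 servings → $2.33.
black beans + strawberries: the both-tight solution has a negative serving — not a feasible corner.
banana + strawberries with both tight: 0.7333 servings and 6.933 servings → $6.15.
Cheapest feasible corner: $2.01.

$2.01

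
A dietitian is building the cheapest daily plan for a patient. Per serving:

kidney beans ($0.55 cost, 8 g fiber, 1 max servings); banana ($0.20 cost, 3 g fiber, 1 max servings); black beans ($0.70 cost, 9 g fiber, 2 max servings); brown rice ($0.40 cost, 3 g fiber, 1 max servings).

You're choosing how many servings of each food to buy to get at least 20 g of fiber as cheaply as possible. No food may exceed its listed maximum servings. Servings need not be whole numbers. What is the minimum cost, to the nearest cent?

$1.45

Cost per g of fiber: banana $0.0667, kidney beans $0.0688, black beans $0.0778, brown rice $0.1333.
Take 1 serving of banana: +3.0 g fiber for $0.20 (total $0.20, still need 17.0 g).
Take 1 serving of kidney beans: +8.0 g fiber for $0.55 (total $0.75, still need 9.0 g).
Take 1 serving of black beans: +9.0 g fiber for $0.70 (total $1.45, still need 0.0 g).
Greedy by cheapest-per-g is optimal for a single linear constraint, so the minimum cost is $1.45.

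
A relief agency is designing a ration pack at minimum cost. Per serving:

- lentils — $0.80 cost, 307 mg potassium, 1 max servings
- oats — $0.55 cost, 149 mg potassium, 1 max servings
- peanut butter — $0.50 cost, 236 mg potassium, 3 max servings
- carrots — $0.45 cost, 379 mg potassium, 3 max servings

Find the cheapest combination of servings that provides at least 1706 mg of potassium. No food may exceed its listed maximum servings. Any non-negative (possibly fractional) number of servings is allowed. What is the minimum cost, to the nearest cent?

$2.56

Cost per mg of potassium: carrots $0.0012, peanut butter $0.0021, lentils $0.0026, oats $0.0037.
Take 3 servings of carrots: +1137.0 mg potassium for $1.35 (total $1.35, still need 569.0 mg).
Take 2.411 servings of peanut butter: +569.0 mg potassium for $1.21 (total $2.56, still need 0.0 mg).
Filling from the cheapest source first is optimal under one linear minimum: $2.56.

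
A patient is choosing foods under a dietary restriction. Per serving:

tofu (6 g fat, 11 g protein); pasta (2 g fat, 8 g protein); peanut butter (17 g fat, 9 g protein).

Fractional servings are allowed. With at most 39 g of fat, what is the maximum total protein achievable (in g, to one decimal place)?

156.0 g

Protein per g fat: pasta 4, tofu 1.833, peanut butter 0.5294.
With no serving limits, spend the whole fat allowance on pasta: 39 g / 2 g × 8 g = 156.0 g.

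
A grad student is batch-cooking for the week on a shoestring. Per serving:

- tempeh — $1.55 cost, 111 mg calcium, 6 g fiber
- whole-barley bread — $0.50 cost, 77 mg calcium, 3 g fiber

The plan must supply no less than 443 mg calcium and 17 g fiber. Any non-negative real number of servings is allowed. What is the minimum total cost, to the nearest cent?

$2.88

Minimising a linear cost over {calcium ≥ 443, fiber ≥ 17, servings ≥ 0} — the optimum is at a vertex, using one or two foods.
tempeh only: max(443/111, 17/6) = 3.991 servings → $6.19.
whole-barley bread only: max(443/77, 17/3) = 5.753 servings → $2.88.
tempeh + whole-barley bread with both targets exact would need a negative amount; discard.
So the least-cost plan costs $2.88.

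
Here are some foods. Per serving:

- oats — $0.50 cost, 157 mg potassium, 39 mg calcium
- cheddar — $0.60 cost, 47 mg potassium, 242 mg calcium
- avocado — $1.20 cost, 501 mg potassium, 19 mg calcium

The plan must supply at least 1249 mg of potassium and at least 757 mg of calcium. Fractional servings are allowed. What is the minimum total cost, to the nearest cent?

Compare the cost at each extreme point of the feasible region.
oats only: max(1249/157, 757/39) = 19.41 servings → $9.71.
cheddar only: max(1249/47, 757/242) = 26.57 servings → $15.94.
avocado only: max(1249/501, 757/19) = 39.84 servings → $47.81.
oats + cheddar with both tight: 7.375 servings and 1.94 servings → $4.85.
oats + avocado with both targets exact would need a negative amount; discard.
cheddar + avocado with both tight: 2.954 servings and 2.216 servings → $4.43.
So the least-cost plan costs $4.43.

$4.43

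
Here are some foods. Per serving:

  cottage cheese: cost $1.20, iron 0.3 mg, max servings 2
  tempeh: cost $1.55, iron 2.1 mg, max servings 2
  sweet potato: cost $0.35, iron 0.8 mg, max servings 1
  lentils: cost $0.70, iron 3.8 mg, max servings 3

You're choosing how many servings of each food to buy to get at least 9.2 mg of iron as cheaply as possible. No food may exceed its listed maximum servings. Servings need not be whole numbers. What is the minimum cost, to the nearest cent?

Cost per mg of iron: lentils $0.1842, sweet potato $0.4375, tempeh $0.7381, cottage cheese $4.0000.
Take 2.421 servings of lentils: +9.2 mg iron for $1.69 (total $1.69, still need 0.0 mg).
Filling from the cheapest source first is optimal under one linear minimum: $1.69.

$1.69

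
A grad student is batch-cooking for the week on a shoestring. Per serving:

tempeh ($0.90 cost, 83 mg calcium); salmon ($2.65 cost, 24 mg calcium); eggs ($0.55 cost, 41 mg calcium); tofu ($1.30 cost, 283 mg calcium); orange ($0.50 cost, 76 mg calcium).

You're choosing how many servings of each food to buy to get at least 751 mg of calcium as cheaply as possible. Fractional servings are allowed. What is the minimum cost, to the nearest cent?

$3.45

Cost per mg of calcium: tofu $0.0046, orange $0.0066, tempeh $0.0108, eggs $0.0134, salmon $0.1104.
With no serving limits, use only tofu: 751 mg / 283 mg = 2.654 servings × $1.30 = $3.45.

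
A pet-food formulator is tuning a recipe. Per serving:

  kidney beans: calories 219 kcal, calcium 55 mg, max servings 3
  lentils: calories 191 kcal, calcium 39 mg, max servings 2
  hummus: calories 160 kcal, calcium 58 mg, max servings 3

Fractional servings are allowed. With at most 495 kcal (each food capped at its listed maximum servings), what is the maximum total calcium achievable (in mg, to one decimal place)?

177.8 mg

Calcium per kcal: hummus 0.3625, kidney beans 0.2511, lentils 0.2042.
Take 3 servings of hummus: uses 480 kcal, +174.0 mg calcium (running total 174.0 mg).
Take 0.06849 servings of kidney beans: uses 15 kcal, +3.8 mg calcium (running total 177.8 mg).
Filling greedily by calcium-per-kcal is optimal for one linear limit, giving 177.8 mg.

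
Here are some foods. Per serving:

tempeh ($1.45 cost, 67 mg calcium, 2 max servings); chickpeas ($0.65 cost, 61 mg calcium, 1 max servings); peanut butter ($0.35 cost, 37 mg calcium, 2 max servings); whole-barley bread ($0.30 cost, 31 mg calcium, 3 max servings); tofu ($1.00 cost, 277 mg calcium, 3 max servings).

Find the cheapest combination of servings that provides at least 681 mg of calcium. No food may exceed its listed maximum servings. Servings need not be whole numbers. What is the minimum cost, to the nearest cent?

Cost per mg of calcium: tofu $0.0036, peanut butter $0.0095, whole-barley bread $0.0097, chickpeas $0.0107, tempeh $0.0216.
Take 2.458 servings of tofu: +681.0 mg calcium for $2.46 (total $2.46, still need 0.0 mg).
Greedy by cheapest-per-mg is optimal for a single linear constraint, so the minimum cost is $2.46.

$2.46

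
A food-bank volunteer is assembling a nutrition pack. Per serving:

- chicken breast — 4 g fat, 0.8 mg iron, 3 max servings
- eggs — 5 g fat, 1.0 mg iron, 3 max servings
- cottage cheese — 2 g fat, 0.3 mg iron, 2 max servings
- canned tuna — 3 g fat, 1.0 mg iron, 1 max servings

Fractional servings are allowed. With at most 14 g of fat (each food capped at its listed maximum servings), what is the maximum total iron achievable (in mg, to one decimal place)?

Iron per g fat: canned tuna 0.3333, chicken breast 0.2, eggs 0.2, cottage cheese 0.15.
Take 1 serving of canned tuna: uses 3 g fat, +1.0 mg iron (running total 1.0 mg).
Take 2.75 servings of chicken breast: uses 11 g fat, +2.2 mg iron (running total 3.2 mg).
Greedy by best ratio exhausts the fat allowance optimally: 3.2 mg.

3.2 mg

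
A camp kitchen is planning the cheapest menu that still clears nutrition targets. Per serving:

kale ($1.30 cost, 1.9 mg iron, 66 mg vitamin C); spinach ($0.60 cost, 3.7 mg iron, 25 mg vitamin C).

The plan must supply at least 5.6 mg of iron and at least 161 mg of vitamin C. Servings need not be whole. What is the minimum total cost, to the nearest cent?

$3.21

Minimising a linear cost over {iron ≥ 5.6, vitamin C ≥ 161, servings ≥ 0} — the optimum is at a vertex, using one or two foods.
kale only: max(5.6/1.9, 161/66) = 2.947 servings → $3.83.
spinach only: max(5.6/3.7, 161/25) = 6.44 servings → $3.86.
kale + spinach with both tight: 2.317 servings and 0.3238 servings → $3.21.
The minimum over all feasible corners is $3.21.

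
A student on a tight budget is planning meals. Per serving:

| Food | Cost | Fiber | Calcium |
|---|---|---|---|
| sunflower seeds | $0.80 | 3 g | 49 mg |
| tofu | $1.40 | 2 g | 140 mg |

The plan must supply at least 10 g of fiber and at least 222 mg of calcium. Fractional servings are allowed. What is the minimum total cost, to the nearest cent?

Compare the cost at each extreme point of the feasible region.
sunflower seeds only: max(10/3, 222/49) = 4.531 servings → $3.62.
tofu only: max(10/2, 222/140) = 5 servings → $7.00.
sunflower seeds + tofu with both tight: 2.969 servings and 0.5466 servings → $3.14.
So the least-cost plan costs $3.14.

$3.14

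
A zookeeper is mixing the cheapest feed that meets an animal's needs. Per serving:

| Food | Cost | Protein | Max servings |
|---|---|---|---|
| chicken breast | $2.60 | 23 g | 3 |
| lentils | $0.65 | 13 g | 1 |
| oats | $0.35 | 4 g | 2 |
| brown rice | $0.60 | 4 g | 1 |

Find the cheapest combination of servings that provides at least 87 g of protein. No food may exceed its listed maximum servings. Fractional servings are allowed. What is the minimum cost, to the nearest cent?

$8.81

Cost per g of protein: lentils $0.0500, oats $0.0875, chicken breast $0.1130, brown rice $0.1500.
Take 1 serving of lentils: +13.0 g protein for $0.65 (total $0.65, still need 74.0 g).
Take 2 servings of oats: +8.0 g protein for $0.70 (total $1.35, still need 66.0 g).
Take 2.87 servings of chicken breast: +66.0 g protein for $7.46 (total $8.81, still need 0.0 g).
Filling from the cheapest source first is optimal under one linear minimum: $8.81.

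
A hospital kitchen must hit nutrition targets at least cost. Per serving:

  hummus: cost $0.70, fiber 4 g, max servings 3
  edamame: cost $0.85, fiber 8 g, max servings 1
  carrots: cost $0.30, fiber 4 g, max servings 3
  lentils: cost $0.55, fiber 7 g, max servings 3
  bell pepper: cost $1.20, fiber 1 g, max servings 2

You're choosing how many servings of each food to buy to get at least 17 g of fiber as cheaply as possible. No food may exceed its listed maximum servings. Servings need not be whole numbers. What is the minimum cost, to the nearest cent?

Cost per g of fiber: carrots $0.0750, lentils $0.0786, edamame $0.1062, hummus $0.1750, bell pepper $1.2000.
Take 3 servings of carrots: +12.0 g fiber for $0.90 (total $0.90, still need 5.0 g).
Take 0.7143 servings of lentils: +5.0 g fiber for $0.39 (total $1.29, still need 0.0 g).
Filling from the cheapest source first is optimal under one linear minimum: $1.29.

$1.29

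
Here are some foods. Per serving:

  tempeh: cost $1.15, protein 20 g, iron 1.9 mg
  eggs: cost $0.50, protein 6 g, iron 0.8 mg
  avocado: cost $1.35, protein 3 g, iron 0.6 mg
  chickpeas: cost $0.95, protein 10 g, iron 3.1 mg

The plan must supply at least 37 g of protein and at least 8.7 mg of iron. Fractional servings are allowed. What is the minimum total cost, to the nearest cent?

Check every corner: each single food scaled to meet both minima, and each pair solved so both constraints bind.
tempeh only: max(37/20, 8.7/1.9) = 4.579 servings → $5.27.
eggs only: max(37/6, 8.7/0.8) = 10.88 servings → $5.44.
avocado only: max(37/3, 8.7/0.6) = 14.5 servings → $19.57.
chickpeas only: max(37/10, 8.7/3.1) = 3.7 servings → $3.52.
tempeh + eggs: the both-tight solution has a negative serving — not a feasible corner.
tempeh + avocado: the both-tight solution has a negative serving — not a feasible corner.
tempeh + chickpeas with both tight: 0.6442 servings and 2.412 servings → $3.03.
eggs + avocado: the both-tight solution has a negative serving — not a feasible corner.
eggs + chickpeas with both tight: 2.613 servings and 2.132 servings → $3.33.
avocado + chickpeas with both tight: 8.394 servings and 1.182 servings → $12.45.
The minimum over all feasible corners is $3.03.

$3.03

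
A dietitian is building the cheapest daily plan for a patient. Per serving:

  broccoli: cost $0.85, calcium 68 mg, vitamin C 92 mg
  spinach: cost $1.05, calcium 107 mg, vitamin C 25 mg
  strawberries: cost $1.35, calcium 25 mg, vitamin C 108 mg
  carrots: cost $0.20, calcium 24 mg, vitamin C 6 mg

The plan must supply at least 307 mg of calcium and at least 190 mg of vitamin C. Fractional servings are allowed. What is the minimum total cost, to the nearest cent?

$2.99

Two binding constraints pin down two serving amounts, so the optimal mix uses at most two foods. The candidates are each food alone (scaled to the tighter of calcium/vitamin C) and each pair with both constraints tight.
broccoli only: max(307/68, 190/92) = 4.515 servings → $3.84.
spinach only: max(307/107, 190/25) = 7.6 servings → $7.98.
strawberries only: max(307/25, 190/108) = 12.28 servings → $16.58.
carrots only: max(307/24, 190/6) = 31.67 servings → $6.33.
broccoli + spinach with both tight: 1.554 servings and 1.882 servings → $3.30.
broccoli + strawberries with both targets exact would need a negative amount; discard.
broccoli + carrots with both tight: 1.51 servings and 8.513 servings → $2.99.
spinach + strawberries with both tight: 2.599 servings and 1.158 servings → $4.29.
spinach + carrots: intersection lies outside the first quadrant.
strawberries + carrots with both tight: 1.113 servings and 11.63 servings → $3.83.
So the least-cost plan costs $2.99.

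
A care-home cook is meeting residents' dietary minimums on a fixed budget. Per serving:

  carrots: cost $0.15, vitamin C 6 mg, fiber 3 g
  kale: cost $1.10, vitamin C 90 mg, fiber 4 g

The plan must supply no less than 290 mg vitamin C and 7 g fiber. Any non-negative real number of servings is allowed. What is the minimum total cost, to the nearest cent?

The cheapest plan sits at a corner of the feasible region — with two constraints it uses at most two foods.
carrots only: max(290/6, 7/3) = 48.33 servings → $7.25.
kale only: max(290/90, 7/4) = 3.222 servings → $3.54.
carrots + kale with both targets exact would need a negative amount; discard.
The minimum over all feasible corners is $3.54.

$3.54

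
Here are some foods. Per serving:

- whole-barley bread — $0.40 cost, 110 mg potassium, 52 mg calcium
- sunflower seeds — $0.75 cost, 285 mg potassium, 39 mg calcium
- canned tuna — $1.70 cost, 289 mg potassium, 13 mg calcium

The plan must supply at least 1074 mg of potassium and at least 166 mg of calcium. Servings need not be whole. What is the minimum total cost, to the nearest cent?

The cheapest plan sits at a corner of the feasible region — with two constraints it uses at most two foods.
whole-barley bread only: max(1074/110, 166/52) = 9.764 servings → $3.91.
sunflower seeds only: max(1074/285, 166/39) = 4.256 servings → $3.19.
canned tuna only: max(1074/289, 166/13) = 12.77 servings → $21.71.
whole-barley bread + sunflower seeds with both tight: 0.5151 servings and 3.57 servings → $2.88.
whole-barley bread + canned tuna with both tight: 2.501 servings and 2.764 servings → $5.70.
sunflower seeds + canned tuna: intersection lies outside the first quadrant.
Cheapest feasible corner: $2.88.

$2.88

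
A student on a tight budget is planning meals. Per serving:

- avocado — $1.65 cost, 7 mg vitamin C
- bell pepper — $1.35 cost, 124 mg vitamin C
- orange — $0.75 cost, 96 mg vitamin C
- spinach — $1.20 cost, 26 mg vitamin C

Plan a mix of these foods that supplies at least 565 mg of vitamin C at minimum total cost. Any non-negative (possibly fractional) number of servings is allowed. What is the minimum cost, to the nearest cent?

$4.41

Cost per mg of vitamin C: orange $0.0078, bell pepper $0.0109, spinach $0.0462, avocado $0.2357.
With no serving limits, use only orange: 565 mg / 96 mg = 5.885 servings × $0.75 = $4.41.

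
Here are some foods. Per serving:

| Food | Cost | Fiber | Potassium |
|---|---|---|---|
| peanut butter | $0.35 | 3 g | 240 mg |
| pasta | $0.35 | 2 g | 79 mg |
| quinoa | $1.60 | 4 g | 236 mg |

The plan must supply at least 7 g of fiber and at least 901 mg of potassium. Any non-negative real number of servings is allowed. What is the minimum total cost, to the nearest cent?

A basic optimal solution has at most two foods positive. Try each food alone and each pair with both targets met exactly.
peanut butter only: max(7/3, 901/240) = 3.754 servings → $1.31.
pasta only: max(7/2, 901/79) = 11.41 servings → $3.99.
quinoa only: max(7/4, 901/236) = 3.818 servings → $6.11.
peanut butter + pasta: intersection lies outside the first quadrant.
peanut butter + quinoa: intersection lies outside the first quadrant.
pasta + quinoa: intersection lies outside the first quadrant.
The minimum over all feasible corners is $1.31.

$1.31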